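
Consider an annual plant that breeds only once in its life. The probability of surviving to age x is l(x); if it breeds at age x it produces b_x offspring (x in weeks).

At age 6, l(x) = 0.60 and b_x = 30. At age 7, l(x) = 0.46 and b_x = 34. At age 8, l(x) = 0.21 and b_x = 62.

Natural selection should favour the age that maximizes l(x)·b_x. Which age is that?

6

Expected offspring if breeding at age x = l(x) × b_x:
  age 6: 0.60 × 30 = 18.000
  age 7: 0.46 × 34 = 15.640
  age 8: 0.21 × 62 = 13.020
Maximum at age 6 (18.000).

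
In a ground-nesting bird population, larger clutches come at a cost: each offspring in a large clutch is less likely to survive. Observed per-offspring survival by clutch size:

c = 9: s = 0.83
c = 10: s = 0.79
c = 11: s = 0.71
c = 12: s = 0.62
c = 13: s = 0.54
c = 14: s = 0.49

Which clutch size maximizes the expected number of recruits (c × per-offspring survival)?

Expected recruits = c × s(c):
  c=9: 9 × 0.83 = 7.470
  c=10: 10 × 0.79 = 7.900
  c=11: 11 × 0.71 = 7.810
  c=12: 12 × 0.62 = 7.440
  c=13: 13 × 0.54 = 7.020
  c=14: 14 × 0.49 = 6.860
Maximum at c = 10 (7.900 recruits).

10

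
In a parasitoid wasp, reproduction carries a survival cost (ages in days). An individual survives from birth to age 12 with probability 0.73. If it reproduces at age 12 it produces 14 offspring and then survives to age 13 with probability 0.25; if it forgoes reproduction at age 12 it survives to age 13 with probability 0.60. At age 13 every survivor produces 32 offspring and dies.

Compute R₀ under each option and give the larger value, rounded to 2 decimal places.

breed at age 12: R₀ = 0.73 × (14 + 0.25 × 32) = 0.73 × 22.0000 = 16.0600
delay to age 13: R₀ = 0.73 × (0.60 × 32) = 0.73 × 19.2000 = 14.0160
Higher: breed at age 12 (16.0600).

16.06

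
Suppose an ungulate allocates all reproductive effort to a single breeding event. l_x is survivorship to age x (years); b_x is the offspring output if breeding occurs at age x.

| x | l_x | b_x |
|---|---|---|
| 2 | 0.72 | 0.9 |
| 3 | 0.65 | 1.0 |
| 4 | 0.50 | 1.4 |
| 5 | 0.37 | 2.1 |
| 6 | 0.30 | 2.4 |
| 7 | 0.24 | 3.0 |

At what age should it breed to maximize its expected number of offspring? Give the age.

5

Expected offspring if breeding at age x = l_x × b_x:
  age 2: 0.72 × 0.9 = 0.648
  age 3: 0.65 × 1.0 = 0.650
  age 4: 0.50 × 1.4 = 0.700
  age 5: 0.37 × 2.1 = 0.777
  age 6: 0.30 × 2.4 = 0.720
  age 7: 0.24 × 3.0 = 0.720
Maximum at age 5 (0.777).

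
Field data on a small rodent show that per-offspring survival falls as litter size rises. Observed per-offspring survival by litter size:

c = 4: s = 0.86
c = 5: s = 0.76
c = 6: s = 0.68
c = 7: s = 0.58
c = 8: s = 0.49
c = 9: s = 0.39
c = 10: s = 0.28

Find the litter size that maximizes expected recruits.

Expected recruits = c × s(c):
  c=4: 4 × 0.86 = 3.440
  c=5: 5 × 0.76 = 3.800
  c=6: 6 × 0.68 = 4.080
  c=7: 7 × 0.58 = 4.060
  c=8: 8 × 0.49 = 3.920
  c=9: 9 × 0.39 = 3.510
  c=10: 10 × 0.28 = 2.800
Maximum at c = 6 (4.080 recruits).

6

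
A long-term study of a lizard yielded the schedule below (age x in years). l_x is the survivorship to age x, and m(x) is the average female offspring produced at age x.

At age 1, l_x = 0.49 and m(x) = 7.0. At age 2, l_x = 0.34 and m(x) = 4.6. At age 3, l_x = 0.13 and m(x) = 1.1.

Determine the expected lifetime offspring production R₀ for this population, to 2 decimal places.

R₀ = Σ l_x m(x):
  age 1: 0.49 × 7.0 = 3.4300
  age 2: 0.34 × 4.6 = 1.5640
  age 3: 0.13 × 1.1 = 0.1430
R₀ = 3.4300 + 1.5640 + 0.1430 = 5.1370

5.14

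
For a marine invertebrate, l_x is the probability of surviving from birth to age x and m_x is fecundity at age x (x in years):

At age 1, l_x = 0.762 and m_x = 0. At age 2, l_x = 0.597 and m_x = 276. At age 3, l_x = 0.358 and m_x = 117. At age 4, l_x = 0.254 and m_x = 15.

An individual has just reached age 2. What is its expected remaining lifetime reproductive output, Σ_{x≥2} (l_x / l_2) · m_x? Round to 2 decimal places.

l_2 = 0.597. Conditional survival from age 2 to x is l_x / l_2.
  x=2: (0.597/0.597) × 276 = 276.0000
  x=3: (0.358/0.597) × 117 = 70.1608
  x=4: (0.254/0.597) × 15 = 6.3819
Sum = 276.0000 + 70.1608 + 6.3819 = 352.5427

352.54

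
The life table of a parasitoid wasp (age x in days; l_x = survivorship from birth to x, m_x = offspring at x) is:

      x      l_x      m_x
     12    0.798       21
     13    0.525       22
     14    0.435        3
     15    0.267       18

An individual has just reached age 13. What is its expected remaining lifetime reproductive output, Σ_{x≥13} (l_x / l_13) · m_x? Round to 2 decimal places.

33.64

l_13 = 0.525. Conditional survival from age 13 to x is l_x / l_13.
  x=13: (0.525/0.525) × 22 = 22.0000
  x=14: (0.435/0.525) × 3 = 2.4857
  x=15: (0.267/0.525) × 18 = 9.1543
Sum = 22.0000 + 2.4857 + 9.1543 = 33.6400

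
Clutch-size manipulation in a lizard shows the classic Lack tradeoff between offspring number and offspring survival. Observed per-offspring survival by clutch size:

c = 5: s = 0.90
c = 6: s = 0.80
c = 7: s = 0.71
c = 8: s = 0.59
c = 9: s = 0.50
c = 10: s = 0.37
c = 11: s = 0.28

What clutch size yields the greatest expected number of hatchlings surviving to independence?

7

Expected hatchlings surviving to independence = c × s(c):
  c=5: 5 × 0.90 = 4.500
  c=6: 6 × 0.80 = 4.800
  c=7: 7 × 0.71 = 4.970
  c=8: 8 × 0.59 = 4.720
  c=9: 9 × 0.50 = 4.500
  c=10: 10 × 0.37 = 3.700
  c=11: 11 × 0.28 = 3.080
Maximum at c = 7 (4.970 hatchlings surviving to independence).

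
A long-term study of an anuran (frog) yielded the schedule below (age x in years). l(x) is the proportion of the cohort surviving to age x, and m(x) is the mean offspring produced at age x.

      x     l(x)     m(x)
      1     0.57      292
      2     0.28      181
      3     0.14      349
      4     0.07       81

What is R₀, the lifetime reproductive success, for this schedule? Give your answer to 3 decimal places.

271.650

R₀ = Σ l(x) m(x):
  age 1: 0.57 × 292 = 166.4400
  age 2: 0.28 × 181 = 50.6800
  age 3: 0.14 × 349 = 48.8600
  age 4: 0.07 × 81 = 5.6700
R₀ = 166.4400 + 50.6800 + 48.8600 + 5.6700 = 271.6500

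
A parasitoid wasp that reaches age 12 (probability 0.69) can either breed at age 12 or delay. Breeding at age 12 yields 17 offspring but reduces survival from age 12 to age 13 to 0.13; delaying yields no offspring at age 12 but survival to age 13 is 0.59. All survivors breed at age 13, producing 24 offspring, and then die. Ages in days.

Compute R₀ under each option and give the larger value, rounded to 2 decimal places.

breed at age 12: R₀ = 0.69 × (17 + 0.13 × 24) = 0.69 × 20.1200 = 13.8828
delay to age 13: R₀ = 0.69 × (0.59 × 24) = 0.69 × 14.1600 = 9.7704
Higher: breed at age 12 (13.8828).

13.88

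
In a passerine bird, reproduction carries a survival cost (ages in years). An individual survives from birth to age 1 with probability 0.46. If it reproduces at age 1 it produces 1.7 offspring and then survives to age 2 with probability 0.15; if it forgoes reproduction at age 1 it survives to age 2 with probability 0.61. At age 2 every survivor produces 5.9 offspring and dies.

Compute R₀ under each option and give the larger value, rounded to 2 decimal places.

1.66

breed at age 1: R₀ = 0.46 × (1.7 + 0.15 × 5.9) = 0.46 × 2.5850 = 1.1891
delay to age 2: R₀ = 0.46 × (0.61 × 5.9) = 0.46 × 3.5990 = 1.6555
Higher: delay to age 2 (1.6555).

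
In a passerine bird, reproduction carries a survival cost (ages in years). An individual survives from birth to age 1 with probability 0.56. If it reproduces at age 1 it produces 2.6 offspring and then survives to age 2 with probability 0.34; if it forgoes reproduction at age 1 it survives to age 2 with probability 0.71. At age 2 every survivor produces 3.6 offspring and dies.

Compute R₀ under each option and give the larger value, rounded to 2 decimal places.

breed at age 1: R₀ = 0.56 × (2.6 + 0.34 × 3.6) = 0.56 × 3.8240 = 2.1414
delay to age 2: R₀ = 0.56 × (0.71 × 3.6) = 0.56 × 2.5560 = 1.4314
Higher: breed at age 1 (2.1414).

2.14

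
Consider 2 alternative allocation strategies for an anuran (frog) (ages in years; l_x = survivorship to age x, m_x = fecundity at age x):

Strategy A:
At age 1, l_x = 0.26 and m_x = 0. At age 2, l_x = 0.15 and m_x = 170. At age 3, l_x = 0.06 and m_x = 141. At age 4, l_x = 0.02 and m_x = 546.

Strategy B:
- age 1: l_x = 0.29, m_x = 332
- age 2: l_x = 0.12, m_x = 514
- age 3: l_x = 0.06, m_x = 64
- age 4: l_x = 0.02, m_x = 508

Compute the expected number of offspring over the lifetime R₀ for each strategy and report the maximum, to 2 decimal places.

171.96

Strategy A: R₀ = 0.26×0 + 0.15×170 + 0.06×141 + 0.02×546 = 44.8800
Strategy B: R₀ = 0.29×332 + 0.12×514 + 0.06×64 + 0.02×508 = 171.9600
Highest R₀: strategy B with 171.9600.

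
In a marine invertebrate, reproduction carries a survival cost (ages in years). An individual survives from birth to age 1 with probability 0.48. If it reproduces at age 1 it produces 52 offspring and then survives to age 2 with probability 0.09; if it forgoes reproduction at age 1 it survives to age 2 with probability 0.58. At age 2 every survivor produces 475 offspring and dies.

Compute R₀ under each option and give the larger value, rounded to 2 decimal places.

132.24

breed at age 1: R₀ = 0.48 × (52 + 0.09 × 475) = 0.48 × 94.7500 = 45.4800
delay to age 2: R₀ = 0.48 × (0.58 × 475) = 0.48 × 275.5000 = 132.2400
Higher: delay to age 2 (132.2400).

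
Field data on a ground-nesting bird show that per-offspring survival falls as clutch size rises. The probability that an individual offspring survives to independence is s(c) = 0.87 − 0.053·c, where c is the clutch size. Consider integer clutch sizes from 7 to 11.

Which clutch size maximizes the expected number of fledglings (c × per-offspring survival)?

Expected fledglings = c × s(c):
  c=7: 7 × 0.499 = 3.493
  c=8: 8 × 0.446 = 3.568
  c=9: 9 × 0.393 = 3.537
  c=10: 10 × 0.340 = 3.400
  c=11: 11 × 0.287 = 3.157
Maximum at c = 8 (3.568 fledglings).

8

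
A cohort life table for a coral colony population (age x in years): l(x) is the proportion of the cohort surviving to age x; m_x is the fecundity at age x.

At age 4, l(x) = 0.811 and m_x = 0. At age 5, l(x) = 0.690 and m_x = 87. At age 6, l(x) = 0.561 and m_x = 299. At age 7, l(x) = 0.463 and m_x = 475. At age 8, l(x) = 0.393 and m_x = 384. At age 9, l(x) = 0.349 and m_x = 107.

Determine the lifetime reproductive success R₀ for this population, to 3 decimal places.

635.949

R₀ = Σ l(x) m_x:
  age 4: 0.811 × 0 = 0.0000
  age 5: 0.690 × 87 = 60.0300
  age 6: 0.561 × 299 = 167.7390
  age 7: 0.463 × 475 = 219.9250
  age 8: 0.393 × 384 = 150.9120
  age 9: 0.349 × 107 = 37.3430
R₀ = 0.0000 + 60.0300 + 167.7390 + 219.9250 + 150.9120 + 37.3430 = 635.9490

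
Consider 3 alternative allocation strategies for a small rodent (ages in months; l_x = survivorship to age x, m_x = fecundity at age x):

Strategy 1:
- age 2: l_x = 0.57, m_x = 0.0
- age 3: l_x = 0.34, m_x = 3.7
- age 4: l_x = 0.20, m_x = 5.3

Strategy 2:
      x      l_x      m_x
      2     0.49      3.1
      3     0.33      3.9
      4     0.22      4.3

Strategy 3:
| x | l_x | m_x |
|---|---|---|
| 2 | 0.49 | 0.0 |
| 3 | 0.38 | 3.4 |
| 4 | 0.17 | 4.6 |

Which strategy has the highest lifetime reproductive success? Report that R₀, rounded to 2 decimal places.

Strategy 1: R₀ = 0.57×0.0 + 0.34×3.7 + 0.20×5.3 = 2.3180
Strategy 2: R₀ = 0.49×3.1 + 0.33×3.9 + 0.22×4.3 = 3.7520
Strategy 3: R₀ = 0.49×0.0 + 0.38×3.4 + 0.17×4.6 = 2.0740
Highest R₀: strategy 2 with 3.7520.

3.75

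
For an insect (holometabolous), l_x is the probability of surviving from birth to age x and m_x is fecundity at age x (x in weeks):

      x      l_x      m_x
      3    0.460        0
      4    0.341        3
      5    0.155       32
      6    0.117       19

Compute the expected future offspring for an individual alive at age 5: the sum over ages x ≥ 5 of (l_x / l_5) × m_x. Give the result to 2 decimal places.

46.34

l_5 = 0.155. Conditional survival from age 5 to x is l_x / l_5.
  x=5: (0.155/0.155) × 32 = 32.0000
  x=6: (0.117/0.155) × 19 = 14.3419
Sum = 32.0000 + 14.3419 = 46.3419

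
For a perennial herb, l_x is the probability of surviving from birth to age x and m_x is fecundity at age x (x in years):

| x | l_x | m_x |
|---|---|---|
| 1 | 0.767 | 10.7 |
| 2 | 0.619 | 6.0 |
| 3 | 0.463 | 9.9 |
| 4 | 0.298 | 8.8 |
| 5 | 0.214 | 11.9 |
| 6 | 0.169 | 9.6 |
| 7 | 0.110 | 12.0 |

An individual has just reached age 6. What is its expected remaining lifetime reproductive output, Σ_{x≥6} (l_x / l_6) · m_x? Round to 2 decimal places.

l_6 = 0.169. Conditional survival from age 6 to x is l_x / l_6.
  x=6: (0.169/0.169) × 9.6 = 9.6000
  x=7: (0.110/0.169) × 12.0 = 7.8107
Sum = 9.6000 + 7.8107 = 17.4107

17.41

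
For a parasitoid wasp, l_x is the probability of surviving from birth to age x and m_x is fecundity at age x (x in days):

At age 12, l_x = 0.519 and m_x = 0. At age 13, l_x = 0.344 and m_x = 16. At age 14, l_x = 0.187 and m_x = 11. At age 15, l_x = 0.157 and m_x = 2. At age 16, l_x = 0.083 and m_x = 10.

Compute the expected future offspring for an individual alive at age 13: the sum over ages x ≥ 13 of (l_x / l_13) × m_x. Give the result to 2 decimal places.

25.31

l_13 = 0.344. Conditional survival from age 13 to x is l_x / l_13.
  x=13: (0.344/0.344) × 16 = 16.0000
  x=14: (0.187/0.344) × 11 = 5.9797
  x=15: (0.157/0.344) × 2 = 0.9128
  x=16: (0.083/0.344) × 10 = 2.4128
Sum = 16.0000 + 5.9797 + 0.9128 + 2.4128 = 25.3052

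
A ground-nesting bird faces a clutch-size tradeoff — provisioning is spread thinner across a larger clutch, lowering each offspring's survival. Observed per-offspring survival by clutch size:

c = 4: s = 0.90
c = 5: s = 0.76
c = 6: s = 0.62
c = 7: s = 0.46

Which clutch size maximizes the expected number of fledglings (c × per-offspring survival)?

Expected fledglings = c × s(c):
  c=4: 4 × 0.90 = 3.600
  c=5: 5 × 0.76 = 3.800
  c=6: 6 × 0.62 = 3.720
  c=7: 7 × 0.46 = 3.220
Maximum at c = 5 (3.800 fledglings).

5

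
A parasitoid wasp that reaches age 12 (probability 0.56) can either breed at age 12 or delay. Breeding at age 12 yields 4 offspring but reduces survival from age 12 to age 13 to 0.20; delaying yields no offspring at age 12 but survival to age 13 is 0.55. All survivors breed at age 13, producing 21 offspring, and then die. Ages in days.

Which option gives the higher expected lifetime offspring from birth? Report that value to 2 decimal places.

breed at age 12: R₀ = 0.56 × (4 + 0.20 × 21) = 0.56 × 8.2000 = 4.5920
delay to age 13: R₀ = 0.56 × (0.55 × 21) = 0.56 × 11.5500 = 6.4680
Higher: delay to age 13 (6.4680).

6.47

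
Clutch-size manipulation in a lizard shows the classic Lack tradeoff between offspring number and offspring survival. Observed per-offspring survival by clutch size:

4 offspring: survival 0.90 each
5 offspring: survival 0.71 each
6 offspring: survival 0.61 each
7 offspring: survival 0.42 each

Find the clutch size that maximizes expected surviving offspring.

6

Expected surviving offspring = c × s(c):
  c=4: 4 × 0.90 = 3.600
  c=5: 5 × 0.71 = 3.550
  c=6: 6 × 0.61 = 3.660
  c=7: 7 × 0.42 = 2.940
Maximum at c = 6 (3.660 surviving offspring).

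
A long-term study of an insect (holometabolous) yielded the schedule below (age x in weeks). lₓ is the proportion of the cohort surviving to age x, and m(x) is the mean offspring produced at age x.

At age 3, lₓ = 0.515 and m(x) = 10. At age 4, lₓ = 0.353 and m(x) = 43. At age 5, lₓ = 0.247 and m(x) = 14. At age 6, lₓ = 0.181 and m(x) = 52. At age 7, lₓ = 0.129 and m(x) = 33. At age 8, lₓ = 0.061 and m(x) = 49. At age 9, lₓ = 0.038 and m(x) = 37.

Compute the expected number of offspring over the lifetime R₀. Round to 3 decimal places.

R₀ = Σ lₓ m(x):
  age 3: 0.515 × 10 = 5.1500
  age 4: 0.353 × 43 = 15.1790
  age 5: 0.247 × 14 = 3.4580
  age 6: 0.181 × 52 = 9.4120
  age 7: 0.129 × 33 = 4.2570
  age 8: 0.061 × 49 = 2.9890
  age 9: 0.038 × 37 = 1.4060
R₀ = 5.1500 + 15.1790 + 3.4580 + 9.4120 + 4.2570 + 2.9890 + 1.4060 = 41.8510

41.851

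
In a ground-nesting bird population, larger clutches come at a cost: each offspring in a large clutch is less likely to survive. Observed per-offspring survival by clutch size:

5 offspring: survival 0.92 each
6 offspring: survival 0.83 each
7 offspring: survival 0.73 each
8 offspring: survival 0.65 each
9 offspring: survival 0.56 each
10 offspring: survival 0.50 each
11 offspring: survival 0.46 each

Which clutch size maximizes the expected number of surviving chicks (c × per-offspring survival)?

8

Expected surviving chicks = c × s(c):
  c=5: 5 × 0.92 = 4.600
  c=6: 6 × 0.83 = 4.980
  c=7: 7 × 0.73 = 5.110
  c=8: 8 × 0.65 = 5.200
  c=9: 9 × 0.56 = 5.040
  c=10: 10 × 0.50 = 5.000
  c=11: 11 × 0.46 = 5.060
Maximum at c = 8 (5.200 surviving chicks).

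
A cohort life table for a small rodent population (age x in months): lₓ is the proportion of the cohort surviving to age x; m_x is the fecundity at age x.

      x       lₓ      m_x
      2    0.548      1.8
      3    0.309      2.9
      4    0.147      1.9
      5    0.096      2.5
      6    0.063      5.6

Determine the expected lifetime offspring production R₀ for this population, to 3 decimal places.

2.755

R₀ = Σ lₓ m_x:
  age 2: 0.548 × 1.8 = 0.9864
  age 3: 0.309 × 2.9 = 0.8961
  age 4: 0.147 × 1.9 = 0.2793
  age 5: 0.096 × 2.5 = 0.2400
  age 6: 0.063 × 5.6 = 0.3528
R₀ = 0.9864 + 0.8961 + 0.2793 + 0.2400 + 0.3528 = 2.7546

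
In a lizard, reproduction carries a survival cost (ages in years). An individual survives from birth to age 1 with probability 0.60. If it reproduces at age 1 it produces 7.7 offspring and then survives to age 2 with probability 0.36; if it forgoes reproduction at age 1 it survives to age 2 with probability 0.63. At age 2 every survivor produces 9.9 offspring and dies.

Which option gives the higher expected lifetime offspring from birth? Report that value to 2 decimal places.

6.76

breed at age 1: R₀ = 0.60 × (7.7 + 0.36 × 9.9) = 0.60 × 11.2640 = 6.7584
delay to age 2: R₀ = 0.60 × (0.63 × 9.9) = 0.60 × 6.2370 = 3.7422
Higher: breed at age 1 (6.7584).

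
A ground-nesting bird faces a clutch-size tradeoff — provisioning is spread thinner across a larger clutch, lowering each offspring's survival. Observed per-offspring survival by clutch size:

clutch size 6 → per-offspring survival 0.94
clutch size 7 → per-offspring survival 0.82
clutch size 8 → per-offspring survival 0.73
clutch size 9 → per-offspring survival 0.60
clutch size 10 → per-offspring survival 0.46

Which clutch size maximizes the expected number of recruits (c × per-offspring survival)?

Expected recruits = c × s(c):
  c=6: 6 × 0.94 = 5.640
  c=7: 7 × 0.82 = 5.740
  c=8: 8 × 0.73 = 5.840
  c=9: 9 × 0.60 = 5.400
  c=10: 10 × 0.46 = 4.600
Maximum at c = 8 (5.840 recruits).

8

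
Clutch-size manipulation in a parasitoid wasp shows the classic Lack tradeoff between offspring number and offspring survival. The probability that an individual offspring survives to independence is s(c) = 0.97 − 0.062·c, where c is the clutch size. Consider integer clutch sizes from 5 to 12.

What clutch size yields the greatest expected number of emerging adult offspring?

Expected emerging adult offspring = c × s(c):
  c=5: 5 × 0.660 = 3.300
  c=6: 6 × 0.598 = 3.588
  c=7: 7 × 0.536 = 3.752
  c=8: 8 × 0.474 = 3.792
  c=9: 9 × 0.412 = 3.708
  c=10: 10 × 0.350 = 3.500
  c=11: 11 × 0.288 = 3.168
  c=12: 12 × 0.226 = 2.712
Maximum at c = 8 (3.792 emerging adult offspring).

8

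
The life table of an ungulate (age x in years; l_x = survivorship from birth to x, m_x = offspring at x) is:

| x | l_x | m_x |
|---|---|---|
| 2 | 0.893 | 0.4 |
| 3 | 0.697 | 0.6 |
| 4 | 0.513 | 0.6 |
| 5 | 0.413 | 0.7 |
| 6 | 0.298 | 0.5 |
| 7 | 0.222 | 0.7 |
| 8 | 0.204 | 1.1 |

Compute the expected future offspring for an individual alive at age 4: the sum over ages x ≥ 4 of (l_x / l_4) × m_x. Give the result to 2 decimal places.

l_4 = 0.513. Conditional survival from age 4 to x is l_x / l_4.
  x=4: (0.513/0.513) × 0.6 = 0.6000
  x=5: (0.413/0.513) × 0.7 = 0.5635
  x=6: (0.298/0.513) × 0.5 = 0.2904
  x=7: (0.222/0.513) × 0.7 = 0.3029
  x=8: (0.204/0.513) × 1.1 = 0.4374
Sum = 0.6000 + 0.5635 + 0.2904 + 0.3029 + 0.4374 = 2.1943

2.19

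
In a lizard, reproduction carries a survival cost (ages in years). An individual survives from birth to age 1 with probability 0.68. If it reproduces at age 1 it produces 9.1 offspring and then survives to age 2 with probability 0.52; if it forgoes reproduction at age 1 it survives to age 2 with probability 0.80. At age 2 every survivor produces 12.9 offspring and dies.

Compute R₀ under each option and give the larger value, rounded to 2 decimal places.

10.75

breed at age 1: R₀ = 0.68 × (9.1 + 0.52 × 12.9) = 0.68 × 15.8080 = 10.7494
delay to age 2: R₀ = 0.68 × (0.80 × 12.9) = 0.68 × 10.3200 = 7.0176
Higher: breed at age 1 (10.7494).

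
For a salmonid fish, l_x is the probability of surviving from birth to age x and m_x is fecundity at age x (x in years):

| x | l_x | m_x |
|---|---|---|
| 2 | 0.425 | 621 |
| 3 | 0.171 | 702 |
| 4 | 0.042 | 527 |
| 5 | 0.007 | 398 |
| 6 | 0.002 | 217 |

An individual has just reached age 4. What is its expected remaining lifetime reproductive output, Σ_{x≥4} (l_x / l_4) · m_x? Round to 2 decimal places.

l_4 = 0.042. Conditional survival from age 4 to x is l_x / l_4.
  x=4: (0.042/0.042) × 527 = 527.0000
  x=5: (0.007/0.042) × 398 = 66.3333
  x=6: (0.002/0.042) × 217 = 10.3333
Sum = 527.0000 + 66.3333 + 10.3333 = 603.6667

603.67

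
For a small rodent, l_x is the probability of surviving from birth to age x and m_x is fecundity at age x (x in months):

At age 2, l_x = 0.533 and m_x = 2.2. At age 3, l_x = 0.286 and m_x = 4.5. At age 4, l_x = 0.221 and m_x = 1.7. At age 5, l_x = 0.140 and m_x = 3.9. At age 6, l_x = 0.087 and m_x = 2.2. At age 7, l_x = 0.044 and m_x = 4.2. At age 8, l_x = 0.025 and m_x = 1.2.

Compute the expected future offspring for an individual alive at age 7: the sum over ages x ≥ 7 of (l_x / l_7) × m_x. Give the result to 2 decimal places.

4.88

l_7 = 0.044. Conditional survival from age 7 to x is l_x / l_7.
  x=7: (0.044/0.044) × 4.2 = 4.2000
  x=8: (0.025/0.044) × 1.2 = 0.6818
Sum = 4.2000 + 0.6818 = 4.8818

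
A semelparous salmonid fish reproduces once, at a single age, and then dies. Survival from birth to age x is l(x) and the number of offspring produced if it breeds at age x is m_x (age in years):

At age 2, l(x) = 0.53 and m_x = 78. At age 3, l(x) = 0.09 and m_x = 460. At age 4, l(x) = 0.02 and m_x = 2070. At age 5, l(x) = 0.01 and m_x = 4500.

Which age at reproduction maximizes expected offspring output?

Expected offspring if breeding at age x = l(x) × m_x:
  age 2: 0.53 × 78 = 41.340
  age 3: 0.09 × 460 = 41.400
  age 4: 0.02 × 2070 = 41.400
  age 5: 0.01 × 4500 = 45.000
Maximum at age 5 (45.000).

5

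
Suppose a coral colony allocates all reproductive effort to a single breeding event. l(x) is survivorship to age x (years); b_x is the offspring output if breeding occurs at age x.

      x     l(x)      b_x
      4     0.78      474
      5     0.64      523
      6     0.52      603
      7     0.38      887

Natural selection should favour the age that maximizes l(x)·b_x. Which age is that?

Expected offspring if breeding at age x = l(x) × b_x:
  age 4: 0.78 × 474 = 369.720
  age 5: 0.64 × 523 = 334.720
  age 6: 0.52 × 603 = 313.560
  age 7: 0.38 × 887 = 337.060
Maximum at age 4 (369.720).

4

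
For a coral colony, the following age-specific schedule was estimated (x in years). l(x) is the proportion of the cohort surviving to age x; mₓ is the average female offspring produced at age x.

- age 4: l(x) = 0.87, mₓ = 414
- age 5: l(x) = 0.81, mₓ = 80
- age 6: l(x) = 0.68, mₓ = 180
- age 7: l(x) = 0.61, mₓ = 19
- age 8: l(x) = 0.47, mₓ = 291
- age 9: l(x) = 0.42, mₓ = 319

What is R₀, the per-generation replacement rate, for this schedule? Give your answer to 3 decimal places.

R₀ = Σ l(x) mₓ:
  age 4: 0.87 × 414 = 360.1800
  age 5: 0.81 × 80 = 64.8000
  age 6: 0.68 × 180 = 122.4000
  age 7: 0.61 × 19 = 11.5900
  age 8: 0.47 × 291 = 136.7700
  age 9: 0.42 × 319 = 133.9800
R₀ = 360.1800 + 64.8000 + 122.4000 + 11.5900 + 136.7700 + 133.9800 = 829.7200

829.720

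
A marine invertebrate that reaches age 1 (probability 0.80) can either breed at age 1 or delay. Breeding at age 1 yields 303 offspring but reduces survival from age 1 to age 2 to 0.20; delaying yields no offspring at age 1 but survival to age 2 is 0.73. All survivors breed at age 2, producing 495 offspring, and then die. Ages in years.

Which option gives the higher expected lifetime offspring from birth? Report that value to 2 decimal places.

321.60

breed at age 1: R₀ = 0.80 × (303 + 0.20 × 495) = 0.80 × 402.0000 = 321.6000
delay to age 2: R₀ = 0.80 × (0.73 × 495) = 0.80 × 361.3500 = 289.0800
Higher: breed at age 1 (321.6000).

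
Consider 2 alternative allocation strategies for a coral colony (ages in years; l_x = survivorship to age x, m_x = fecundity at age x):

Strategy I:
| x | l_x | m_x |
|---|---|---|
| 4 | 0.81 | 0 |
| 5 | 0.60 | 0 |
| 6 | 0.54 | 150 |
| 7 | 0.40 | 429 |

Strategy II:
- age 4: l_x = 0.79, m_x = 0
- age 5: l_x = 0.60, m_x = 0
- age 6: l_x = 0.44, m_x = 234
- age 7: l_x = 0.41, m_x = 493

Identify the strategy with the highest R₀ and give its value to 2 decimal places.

305.09

Strategy I: R₀ = 0.81×0 + 0.60×0 + 0.54×150 + 0.40×429 = 252.6000
Strategy II: R₀ = 0.79×0 + 0.60×0 + 0.44×234 + 0.41×493 = 305.0900
Highest R₀: strategy II with 305.0900.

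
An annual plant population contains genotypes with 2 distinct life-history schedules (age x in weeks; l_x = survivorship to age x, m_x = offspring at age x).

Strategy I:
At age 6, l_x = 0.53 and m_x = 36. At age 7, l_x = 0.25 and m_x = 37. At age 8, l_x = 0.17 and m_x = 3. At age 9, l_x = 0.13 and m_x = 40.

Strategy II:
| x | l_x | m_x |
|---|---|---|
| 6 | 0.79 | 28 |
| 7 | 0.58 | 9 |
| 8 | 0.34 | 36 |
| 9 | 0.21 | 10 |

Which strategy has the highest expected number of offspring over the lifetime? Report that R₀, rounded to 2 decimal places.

Strategy I: R₀ = 0.53×36 + 0.25×37 + 0.17×3 + 0.13×40 = 34.0400
Strategy II: R₀ = 0.79×28 + 0.58×9 + 0.34×36 + 0.21×10 = 41.6800
Highest R₀: strategy II with 41.6800.

41.68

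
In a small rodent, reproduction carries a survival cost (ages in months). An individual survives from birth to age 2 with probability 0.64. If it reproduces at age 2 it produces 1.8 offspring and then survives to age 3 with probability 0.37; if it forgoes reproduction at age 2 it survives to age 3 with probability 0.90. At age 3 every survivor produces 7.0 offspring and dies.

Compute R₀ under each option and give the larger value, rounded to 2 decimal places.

4.03

breed at age 2: R₀ = 0.64 × (1.8 + 0.37 × 7.0) = 0.64 × 4.3900 = 2.8096
delay to age 3: R₀ = 0.64 × (0.90 × 7.0) = 0.64 × 6.3000 = 4.0320
Higher: delay to age 3 (4.0320).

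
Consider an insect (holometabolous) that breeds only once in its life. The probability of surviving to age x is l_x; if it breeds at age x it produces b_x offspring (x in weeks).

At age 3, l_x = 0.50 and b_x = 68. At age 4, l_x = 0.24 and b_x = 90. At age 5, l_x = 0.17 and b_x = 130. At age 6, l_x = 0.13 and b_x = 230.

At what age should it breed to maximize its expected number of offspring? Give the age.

3

Expected offspring if breeding at age x = l_x × b_x:
  age 3: 0.50 × 68 = 34.000
  age 4: 0.24 × 90 = 21.600
  age 5: 0.17 × 130 = 22.100
  age 6: 0.13 × 230 = 29.900
Maximum at age 3 (34.000).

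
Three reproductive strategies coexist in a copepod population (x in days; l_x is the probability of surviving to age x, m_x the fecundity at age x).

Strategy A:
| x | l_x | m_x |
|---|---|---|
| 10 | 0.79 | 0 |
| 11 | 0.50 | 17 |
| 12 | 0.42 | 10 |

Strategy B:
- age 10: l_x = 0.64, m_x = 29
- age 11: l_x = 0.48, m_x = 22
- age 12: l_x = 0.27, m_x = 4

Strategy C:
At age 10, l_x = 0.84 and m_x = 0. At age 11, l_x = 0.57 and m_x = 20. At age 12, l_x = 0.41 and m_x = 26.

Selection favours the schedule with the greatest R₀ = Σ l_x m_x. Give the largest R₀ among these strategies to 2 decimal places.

Strategy A: R₀ = 0.79×0 + 0.50×17 + 0.42×10 = 12.7000
Strategy B: R₀ = 0.64×29 + 0.48×22 + 0.27×4 = 30.2000
Strategy C: R₀ = 0.84×0 + 0.57×20 + 0.41×26 = 22.0600
Highest R₀: strategy B with 30.2000.

30.20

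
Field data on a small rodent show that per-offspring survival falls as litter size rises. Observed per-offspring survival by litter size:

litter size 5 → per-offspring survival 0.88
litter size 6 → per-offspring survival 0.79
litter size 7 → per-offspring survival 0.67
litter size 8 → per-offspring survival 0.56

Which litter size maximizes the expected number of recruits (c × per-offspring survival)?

Expected recruits = c × s(c):
  c=5: 5 × 0.88 = 4.400
  c=6: 6 × 0.79 = 4.740
  c=7: 7 × 0.67 = 4.690
  c=8: 8 × 0.56 = 4.480
Maximum at c = 6 (4.740 recruits).

6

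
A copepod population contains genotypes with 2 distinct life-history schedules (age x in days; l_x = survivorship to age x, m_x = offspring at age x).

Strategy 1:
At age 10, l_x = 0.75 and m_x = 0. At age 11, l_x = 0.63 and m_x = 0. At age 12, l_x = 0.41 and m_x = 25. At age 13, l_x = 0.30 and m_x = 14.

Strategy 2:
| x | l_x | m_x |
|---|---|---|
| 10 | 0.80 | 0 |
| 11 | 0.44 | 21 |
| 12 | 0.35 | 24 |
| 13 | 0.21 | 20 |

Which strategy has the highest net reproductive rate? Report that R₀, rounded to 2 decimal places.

21.84

Strategy 1: R₀ = 0.75×0 + 0.63×0 + 0.41×25 + 0.30×14 = 14.4500
Strategy 2: R₀ = 0.80×0 + 0.44×21 + 0.35×24 + 0.21×20 = 21.8400
Highest R₀: strategy 2 with 21.8400.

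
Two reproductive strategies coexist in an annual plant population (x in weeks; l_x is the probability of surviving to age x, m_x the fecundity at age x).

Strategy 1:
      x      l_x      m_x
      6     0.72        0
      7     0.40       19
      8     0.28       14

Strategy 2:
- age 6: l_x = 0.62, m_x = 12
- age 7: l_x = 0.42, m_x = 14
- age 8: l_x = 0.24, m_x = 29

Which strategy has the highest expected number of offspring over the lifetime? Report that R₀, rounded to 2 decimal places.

Strategy 1: R₀ = 0.72×0 + 0.40×19 + 0.28×14 = 11.5200
Strategy 2: R₀ = 0.62×12 + 0.42×14 + 0.24×29 = 20.2800
Highest R₀: strategy 2 with 20.2800.

20.28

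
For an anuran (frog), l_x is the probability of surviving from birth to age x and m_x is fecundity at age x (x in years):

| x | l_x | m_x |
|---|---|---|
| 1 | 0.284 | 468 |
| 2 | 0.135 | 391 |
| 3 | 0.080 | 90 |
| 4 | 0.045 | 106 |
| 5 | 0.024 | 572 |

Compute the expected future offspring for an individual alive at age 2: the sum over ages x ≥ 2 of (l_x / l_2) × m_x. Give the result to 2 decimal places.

l_2 = 0.135. Conditional survival from age 2 to x is l_x / l_2.
  x=2: (0.135/0.135) × 391 = 391.0000
  x=3: (0.080/0.135) × 90 = 53.3333
  x=4: (0.045/0.135) × 106 = 35.3333
  x=5: (0.024/0.135) × 572 = 101.6889
Sum = 391.0000 + 53.3333 + 35.3333 + 101.6889 = 581.3556

581.36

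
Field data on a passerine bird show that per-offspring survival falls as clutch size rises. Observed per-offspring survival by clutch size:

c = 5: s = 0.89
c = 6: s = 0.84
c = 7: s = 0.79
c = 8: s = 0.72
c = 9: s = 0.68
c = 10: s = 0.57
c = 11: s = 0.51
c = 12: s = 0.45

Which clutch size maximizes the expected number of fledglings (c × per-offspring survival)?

Expected fledglings = c × s(c):
  c=5: 5 × 0.89 = 4.450
  c=6: 6 × 0.84 = 5.040
  c=7: 7 × 0.79 = 5.530
  c=8: 8 × 0.72 = 5.760
  c=9: 9 × 0.68 = 6.120
  c=10: 10 × 0.57 = 5.700
  c=11: 11 × 0.51 = 5.610
  c=12: 12 × 0.45 = 5.400
Maximum at c = 9 (6.120 fledglings).

9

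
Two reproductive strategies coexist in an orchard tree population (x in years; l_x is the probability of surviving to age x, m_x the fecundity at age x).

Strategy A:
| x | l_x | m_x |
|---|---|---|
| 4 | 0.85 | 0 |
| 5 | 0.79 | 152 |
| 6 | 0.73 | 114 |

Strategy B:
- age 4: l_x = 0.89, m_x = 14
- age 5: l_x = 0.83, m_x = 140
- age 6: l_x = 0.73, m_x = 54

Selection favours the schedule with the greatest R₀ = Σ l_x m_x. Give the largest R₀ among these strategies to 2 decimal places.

203.30

Strategy A: R₀ = 0.85×0 + 0.79×152 + 0.73×114 = 203.3000
Strategy B: R₀ = 0.89×14 + 0.83×140 + 0.73×54 = 168.0800
Highest R₀: strategy A with 203.3000.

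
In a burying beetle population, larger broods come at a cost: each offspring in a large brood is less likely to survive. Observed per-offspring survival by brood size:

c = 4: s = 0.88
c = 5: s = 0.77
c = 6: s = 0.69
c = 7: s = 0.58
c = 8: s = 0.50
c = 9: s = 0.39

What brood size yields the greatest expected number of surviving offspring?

6

Expected surviving offspring = c × s(c):
  c=4: 4 × 0.88 = 3.520
  c=5: 5 × 0.77 = 3.850
  c=6: 6 × 0.69 = 4.140
  c=7: 7 × 0.58 = 4.060
  c=8: 8 × 0.50 = 4.000
  c=9: 9 × 0.39 = 3.510
Maximum at c = 6 (4.140 surviving offspring).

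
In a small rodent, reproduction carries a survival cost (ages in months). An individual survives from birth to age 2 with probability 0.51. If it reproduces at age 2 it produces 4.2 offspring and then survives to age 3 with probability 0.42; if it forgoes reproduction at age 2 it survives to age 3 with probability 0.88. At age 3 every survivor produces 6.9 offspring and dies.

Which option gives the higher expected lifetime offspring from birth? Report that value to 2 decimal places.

breed at age 2: R₀ = 0.51 × (4.2 + 0.42 × 6.9) = 0.51 × 7.0980 = 3.6200
delay to age 3: R₀ = 0.51 × (0.88 × 6.9) = 0.51 × 6.0720 = 3.0967
Higher: breed at age 2 (3.6200).

3.62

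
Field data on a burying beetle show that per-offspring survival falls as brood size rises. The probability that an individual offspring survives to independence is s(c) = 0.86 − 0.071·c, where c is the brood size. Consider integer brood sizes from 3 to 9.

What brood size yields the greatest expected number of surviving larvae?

Expected surviving larvae = c × s(c):
  c=3: 3 × 0.647 = 1.941
  c=4: 4 × 0.576 = 2.304
  c=5: 5 × 0.505 = 2.525
  c=6: 6 × 0.434 = 2.604
  c=7: 7 × 0.363 = 2.541
  c=8: 8 × 0.292 = 2.336
  c=9: 9 × 0.221 = 1.989
Maximum at c = 6 (2.604 surviving larvae).

6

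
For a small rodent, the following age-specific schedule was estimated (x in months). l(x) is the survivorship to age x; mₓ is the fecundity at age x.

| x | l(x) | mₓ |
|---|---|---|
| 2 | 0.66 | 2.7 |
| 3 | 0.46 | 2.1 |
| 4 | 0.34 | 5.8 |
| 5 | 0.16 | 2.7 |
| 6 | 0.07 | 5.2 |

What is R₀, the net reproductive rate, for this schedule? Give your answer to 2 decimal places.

R₀ = Σ l(x) mₓ:
  age 2: 0.66 × 2.7 = 1.7820
  age 3: 0.46 × 2.1 = 0.9660
  age 4: 0.34 × 5.8 = 1.9720
  age 5: 0.16 × 2.7 = 0.4320
  age 6: 0.07 × 5.2 = 0.3640
R₀ = 1.7820 + 0.9660 + 1.9720 + 0.4320 + 0.3640 = 5.5160

5.52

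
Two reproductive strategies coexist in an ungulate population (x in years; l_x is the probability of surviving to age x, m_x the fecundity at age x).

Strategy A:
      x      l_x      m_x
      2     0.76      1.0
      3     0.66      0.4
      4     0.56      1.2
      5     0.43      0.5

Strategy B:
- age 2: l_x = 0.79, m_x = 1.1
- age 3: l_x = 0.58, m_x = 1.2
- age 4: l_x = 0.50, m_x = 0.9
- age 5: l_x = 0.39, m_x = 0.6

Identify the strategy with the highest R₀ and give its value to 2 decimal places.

Strategy A: R₀ = 0.76×1.0 + 0.66×0.4 + 0.56×1.2 + 0.43×0.5 = 1.9110
Strategy B: R₀ = 0.79×1.1 + 0.58×1.2 + 0.50×0.9 + 0.39×0.6 = 2.2490
Highest R₀: strategy B with 2.2490.

2.25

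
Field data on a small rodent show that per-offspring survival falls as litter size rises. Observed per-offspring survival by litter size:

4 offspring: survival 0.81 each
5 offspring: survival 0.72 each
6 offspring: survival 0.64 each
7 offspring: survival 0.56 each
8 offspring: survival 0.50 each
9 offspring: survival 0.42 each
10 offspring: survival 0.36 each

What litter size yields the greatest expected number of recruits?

Expected recruits = c × s(c):
  c=4: 4 × 0.81 = 3.240
  c=5: 5 × 0.72 = 3.600
  c=6: 6 × 0.64 = 3.840
  c=7: 7 × 0.56 = 3.920
  c=8: 8 × 0.50 = 4.000
  c=9: 9 × 0.42 = 3.780
  c=10: 10 × 0.36 = 3.600
Maximum at c = 8 (4.000 recruits).

8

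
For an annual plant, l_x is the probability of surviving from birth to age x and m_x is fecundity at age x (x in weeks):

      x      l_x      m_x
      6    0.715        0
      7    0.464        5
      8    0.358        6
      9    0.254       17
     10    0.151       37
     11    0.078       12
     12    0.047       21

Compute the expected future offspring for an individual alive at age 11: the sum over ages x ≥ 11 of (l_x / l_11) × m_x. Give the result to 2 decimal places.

l_11 = 0.078. Conditional survival from age 11 to x is l_x / l_11.
  x=11: (0.078/0.078) × 12 = 12.0000
  x=12: (0.047/0.078) × 21 = 12.6538
Sum = 12.0000 + 12.6538 = 24.6538

24.65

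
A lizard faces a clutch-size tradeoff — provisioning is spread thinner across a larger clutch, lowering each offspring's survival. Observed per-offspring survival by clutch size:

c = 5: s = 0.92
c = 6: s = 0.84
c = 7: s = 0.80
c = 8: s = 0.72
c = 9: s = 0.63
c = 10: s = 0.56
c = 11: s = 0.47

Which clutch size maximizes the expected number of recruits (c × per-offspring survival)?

8

Expected recruits = c × s(c):
  c=5: 5 × 0.92 = 4.600
  c=6: 6 × 0.84 = 5.040
  c=7: 7 × 0.80 = 5.600
  c=8: 8 × 0.72 = 5.760
  c=9: 9 × 0.63 = 5.670
  c=10: 10 × 0.56 = 5.600
  c=11: 11 × 0.47 = 5.170
Maximum at c = 8 (5.760 recruits).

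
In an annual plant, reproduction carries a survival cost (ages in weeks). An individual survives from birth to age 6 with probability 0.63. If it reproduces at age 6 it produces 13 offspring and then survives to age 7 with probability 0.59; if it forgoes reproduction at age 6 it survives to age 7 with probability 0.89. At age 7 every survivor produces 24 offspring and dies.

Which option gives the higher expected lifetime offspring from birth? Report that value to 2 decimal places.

breed at age 6: R₀ = 0.63 × (13 + 0.59 × 24) = 0.63 × 27.1600 = 17.1108
delay to age 7: R₀ = 0.63 × (0.89 × 24) = 0.63 × 21.3600 = 13.4568
Higher: breed at age 6 (17.1108).

17.11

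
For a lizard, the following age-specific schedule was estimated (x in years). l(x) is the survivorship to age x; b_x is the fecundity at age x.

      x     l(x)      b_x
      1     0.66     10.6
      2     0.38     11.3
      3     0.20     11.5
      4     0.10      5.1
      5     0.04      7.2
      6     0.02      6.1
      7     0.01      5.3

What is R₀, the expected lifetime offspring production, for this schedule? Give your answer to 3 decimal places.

R₀ = Σ l(x) b_x:
  age 1: 0.66 × 10.6 = 6.9960
  age 2: 0.38 × 11.3 = 4.2940
  age 3: 0.20 × 11.5 = 2.3000
  age 4: 0.10 × 5.1 = 0.5100
  age 5: 0.04 × 7.2 = 0.2880
  age 6: 0.02 × 6.1 = 0.1220
  age 7: 0.01 × 5.3 = 0.0530
R₀ = 6.9960 + 4.2940 + 2.3000 + 0.5100 + 0.2880 + 0.1220 + 0.0530 = 14.5630

14.563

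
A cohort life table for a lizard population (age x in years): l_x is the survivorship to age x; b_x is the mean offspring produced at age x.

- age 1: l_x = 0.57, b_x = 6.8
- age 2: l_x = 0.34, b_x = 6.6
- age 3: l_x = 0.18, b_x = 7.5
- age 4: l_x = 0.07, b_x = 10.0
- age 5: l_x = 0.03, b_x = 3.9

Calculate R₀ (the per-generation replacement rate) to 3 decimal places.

8.287

R₀ = Σ l_x b_x:
  age 1: 0.57 × 6.8 = 3.8760
  age 2: 0.34 × 6.6 = 2.2440
  age 3: 0.18 × 7.5 = 1.3500
  age 4: 0.07 × 10.0 = 0.7000
  age 5: 0.03 × 3.9 = 0.1170
R₀ = 3.8760 + 2.2440 + 1.3500 + 0.7000 + 0.1170 = 8.2870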